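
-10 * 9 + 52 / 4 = -77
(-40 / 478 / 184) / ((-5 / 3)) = 3 / 10994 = 0.00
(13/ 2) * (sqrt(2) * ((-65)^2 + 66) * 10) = 278915 * sqrt(2) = 394445.38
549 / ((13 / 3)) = 1647 / 13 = 126.69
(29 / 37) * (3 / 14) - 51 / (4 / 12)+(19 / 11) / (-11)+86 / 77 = -9519045 / 62678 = -151.87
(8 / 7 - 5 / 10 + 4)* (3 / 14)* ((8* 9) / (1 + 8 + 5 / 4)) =14040 / 2009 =6.99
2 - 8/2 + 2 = 0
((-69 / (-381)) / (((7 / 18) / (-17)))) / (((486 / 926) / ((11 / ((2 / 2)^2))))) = -3982726 / 24003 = -165.93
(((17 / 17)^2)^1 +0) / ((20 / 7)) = 7 / 20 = 0.35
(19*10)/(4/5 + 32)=475/82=5.79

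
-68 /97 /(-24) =0.03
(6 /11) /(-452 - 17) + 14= 72220 /5159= 14.00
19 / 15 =1.27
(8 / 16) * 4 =2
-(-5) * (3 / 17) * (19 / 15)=19 / 17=1.12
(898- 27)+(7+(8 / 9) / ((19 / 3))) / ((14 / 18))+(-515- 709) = -45728 / 133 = -343.82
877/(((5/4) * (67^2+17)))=1754/11265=0.16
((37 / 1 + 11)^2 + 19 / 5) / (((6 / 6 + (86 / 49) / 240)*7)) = 1938552 / 5923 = 327.29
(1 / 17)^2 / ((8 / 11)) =0.00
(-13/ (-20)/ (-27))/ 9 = -13/ 4860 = -0.00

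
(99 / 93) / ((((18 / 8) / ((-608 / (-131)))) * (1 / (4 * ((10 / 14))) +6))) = 535040 / 1547241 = 0.35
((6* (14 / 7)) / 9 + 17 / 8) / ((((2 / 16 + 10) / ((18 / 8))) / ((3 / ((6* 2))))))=0.19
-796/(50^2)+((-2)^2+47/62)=172037/38750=4.44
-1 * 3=-3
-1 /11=-0.09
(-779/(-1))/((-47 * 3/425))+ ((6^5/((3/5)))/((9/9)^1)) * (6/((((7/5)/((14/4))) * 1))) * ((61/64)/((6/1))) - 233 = 15961313/564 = 28300.20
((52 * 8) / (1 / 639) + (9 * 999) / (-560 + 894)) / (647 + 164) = 88794207 / 270874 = 327.81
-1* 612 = -612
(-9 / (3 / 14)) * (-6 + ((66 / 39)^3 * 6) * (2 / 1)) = -4812948 / 2197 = -2190.69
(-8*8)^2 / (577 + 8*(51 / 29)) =118784 / 17141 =6.93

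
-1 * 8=-8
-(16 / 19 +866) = -866.84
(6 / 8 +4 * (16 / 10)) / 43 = 143 / 860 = 0.17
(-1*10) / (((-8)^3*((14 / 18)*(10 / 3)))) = 27 / 3584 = 0.01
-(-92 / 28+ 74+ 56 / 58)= -14551 / 203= -71.68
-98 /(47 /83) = -8134 /47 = -173.06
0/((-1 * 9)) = 0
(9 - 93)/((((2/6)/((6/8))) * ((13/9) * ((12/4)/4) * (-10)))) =1134/65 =17.45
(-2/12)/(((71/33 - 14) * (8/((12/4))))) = 0.01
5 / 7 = 0.71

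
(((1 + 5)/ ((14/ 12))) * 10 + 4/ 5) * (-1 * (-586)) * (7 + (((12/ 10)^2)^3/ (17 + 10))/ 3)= 117780390808/ 546875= 215369.86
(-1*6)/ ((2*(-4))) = 3/ 4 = 0.75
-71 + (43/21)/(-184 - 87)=-404104/5691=-71.01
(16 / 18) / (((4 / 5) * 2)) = 5 / 9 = 0.56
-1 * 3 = -3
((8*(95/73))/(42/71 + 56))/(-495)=-5396/14519043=-0.00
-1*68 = -68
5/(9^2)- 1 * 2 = -157/81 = -1.94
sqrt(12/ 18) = sqrt(6)/ 3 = 0.82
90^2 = 8100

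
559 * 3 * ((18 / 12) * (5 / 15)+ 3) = 5869.50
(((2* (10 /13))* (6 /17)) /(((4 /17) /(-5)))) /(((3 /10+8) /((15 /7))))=-22500 /7553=-2.98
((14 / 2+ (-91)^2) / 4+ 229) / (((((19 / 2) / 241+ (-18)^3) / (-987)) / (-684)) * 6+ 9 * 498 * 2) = 124791688476 / 486147860659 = 0.26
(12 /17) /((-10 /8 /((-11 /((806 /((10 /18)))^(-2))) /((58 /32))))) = 444538119168 /61625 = 7213600.31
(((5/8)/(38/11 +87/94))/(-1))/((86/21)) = -0.03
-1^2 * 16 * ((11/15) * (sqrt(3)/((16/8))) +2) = -32 - 88 * sqrt(3)/15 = -42.16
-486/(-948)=81/158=0.51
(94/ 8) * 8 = 94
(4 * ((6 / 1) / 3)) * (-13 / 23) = -104 / 23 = -4.52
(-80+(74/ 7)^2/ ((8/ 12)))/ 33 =4294/ 1617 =2.66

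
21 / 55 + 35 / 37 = 1.33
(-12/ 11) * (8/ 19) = -96/ 209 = -0.46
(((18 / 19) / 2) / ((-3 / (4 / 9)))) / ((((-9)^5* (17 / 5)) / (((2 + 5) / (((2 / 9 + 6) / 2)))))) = 5 / 6357609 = 0.00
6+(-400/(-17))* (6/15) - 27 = -197/17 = -11.59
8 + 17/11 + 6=171/11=15.55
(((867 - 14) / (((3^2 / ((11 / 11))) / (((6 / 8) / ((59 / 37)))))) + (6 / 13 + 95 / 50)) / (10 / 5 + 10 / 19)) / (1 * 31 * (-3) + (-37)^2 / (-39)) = -0.15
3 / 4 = 0.75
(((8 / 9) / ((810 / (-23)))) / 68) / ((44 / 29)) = -667 / 2726460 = -0.00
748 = 748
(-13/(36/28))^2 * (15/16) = 41405/432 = 95.84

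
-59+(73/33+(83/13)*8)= -2450/429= -5.71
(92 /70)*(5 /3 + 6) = 1058 /105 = 10.08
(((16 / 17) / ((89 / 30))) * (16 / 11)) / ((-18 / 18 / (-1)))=7680 / 16643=0.46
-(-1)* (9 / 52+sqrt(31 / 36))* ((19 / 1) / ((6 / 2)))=57 / 52+19* sqrt(31) / 18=6.97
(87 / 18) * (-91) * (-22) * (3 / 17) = 29029 / 17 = 1707.59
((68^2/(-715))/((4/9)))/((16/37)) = -96237/2860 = -33.65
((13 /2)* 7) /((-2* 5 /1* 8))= -91 /160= -0.57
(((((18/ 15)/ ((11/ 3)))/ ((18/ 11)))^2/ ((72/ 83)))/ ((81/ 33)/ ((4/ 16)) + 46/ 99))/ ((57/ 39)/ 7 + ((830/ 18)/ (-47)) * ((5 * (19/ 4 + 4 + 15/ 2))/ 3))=-105432327/ 619818512900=-0.00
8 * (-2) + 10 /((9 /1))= -134 /9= -14.89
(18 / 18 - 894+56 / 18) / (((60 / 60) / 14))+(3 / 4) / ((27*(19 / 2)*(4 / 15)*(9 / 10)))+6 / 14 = -178946765 / 14364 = -12458.00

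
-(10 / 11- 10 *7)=760 / 11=69.09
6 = 6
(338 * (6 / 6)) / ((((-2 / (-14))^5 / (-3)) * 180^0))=-17042298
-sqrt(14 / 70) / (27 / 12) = -4*sqrt(5) / 45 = -0.20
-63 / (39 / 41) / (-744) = 287 / 3224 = 0.09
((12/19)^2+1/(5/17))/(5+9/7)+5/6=342547/238260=1.44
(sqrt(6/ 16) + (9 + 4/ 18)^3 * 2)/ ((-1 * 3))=-1143574/ 2187 - sqrt(6)/ 12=-523.10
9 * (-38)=-342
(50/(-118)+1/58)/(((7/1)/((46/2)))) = -31993/23954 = -1.34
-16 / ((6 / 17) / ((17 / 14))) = -1156 / 21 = -55.05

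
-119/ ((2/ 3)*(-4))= 44.62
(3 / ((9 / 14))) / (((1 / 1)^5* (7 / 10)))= 20 / 3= 6.67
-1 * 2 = -2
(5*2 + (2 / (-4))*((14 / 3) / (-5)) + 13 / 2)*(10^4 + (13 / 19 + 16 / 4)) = 32251767 / 190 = 169746.14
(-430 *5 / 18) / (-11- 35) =1075 / 414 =2.60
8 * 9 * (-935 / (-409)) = 67320 / 409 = 164.60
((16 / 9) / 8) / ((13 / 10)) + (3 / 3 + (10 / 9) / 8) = 613 / 468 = 1.31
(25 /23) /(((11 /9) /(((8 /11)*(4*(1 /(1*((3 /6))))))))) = 14400 /2783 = 5.17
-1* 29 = -29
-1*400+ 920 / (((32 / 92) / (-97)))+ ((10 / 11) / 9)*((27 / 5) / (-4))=-5653233 / 22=-256965.14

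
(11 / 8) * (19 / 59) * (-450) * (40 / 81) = -98.40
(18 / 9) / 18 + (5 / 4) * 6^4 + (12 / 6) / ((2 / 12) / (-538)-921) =1620.11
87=87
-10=-10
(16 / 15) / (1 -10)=-0.12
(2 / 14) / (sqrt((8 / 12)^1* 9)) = sqrt(6) / 42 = 0.06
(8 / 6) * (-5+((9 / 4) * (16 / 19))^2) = -1.88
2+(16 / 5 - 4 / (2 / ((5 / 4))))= 27 / 10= 2.70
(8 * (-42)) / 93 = -112 / 31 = -3.61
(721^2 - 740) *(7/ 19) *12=43604484/ 19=2294972.84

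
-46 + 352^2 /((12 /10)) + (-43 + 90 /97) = 30021091 /291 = 103165.26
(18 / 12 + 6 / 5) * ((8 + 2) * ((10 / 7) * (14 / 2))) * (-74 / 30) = -666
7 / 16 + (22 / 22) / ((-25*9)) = 0.43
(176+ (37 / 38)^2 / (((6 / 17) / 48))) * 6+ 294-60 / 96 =6131203 / 2888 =2122.99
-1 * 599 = -599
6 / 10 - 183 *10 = -9147 / 5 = -1829.40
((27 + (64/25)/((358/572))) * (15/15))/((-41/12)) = -1669548/183475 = -9.10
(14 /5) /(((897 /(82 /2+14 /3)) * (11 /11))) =1918 /13455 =0.14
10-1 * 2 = 8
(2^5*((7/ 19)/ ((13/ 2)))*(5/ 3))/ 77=320/ 8151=0.04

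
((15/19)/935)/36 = 1/42636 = 0.00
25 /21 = 1.19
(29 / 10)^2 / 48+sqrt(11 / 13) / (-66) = 0.16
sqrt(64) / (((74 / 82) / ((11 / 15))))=3608 / 555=6.50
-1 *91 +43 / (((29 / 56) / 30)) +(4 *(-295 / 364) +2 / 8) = 25303183 / 10556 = 2397.04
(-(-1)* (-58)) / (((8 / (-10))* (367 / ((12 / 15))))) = 58 / 367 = 0.16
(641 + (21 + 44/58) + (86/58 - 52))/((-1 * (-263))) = 17755/7627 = 2.33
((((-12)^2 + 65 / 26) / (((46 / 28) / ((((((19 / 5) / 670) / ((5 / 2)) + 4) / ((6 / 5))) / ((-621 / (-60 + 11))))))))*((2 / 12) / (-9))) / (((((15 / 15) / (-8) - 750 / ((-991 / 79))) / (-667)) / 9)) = 64540628045306 / 1476036409725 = 43.73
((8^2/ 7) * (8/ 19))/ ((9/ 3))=512/ 399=1.28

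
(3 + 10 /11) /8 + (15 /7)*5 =6901 /616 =11.20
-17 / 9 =-1.89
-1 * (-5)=5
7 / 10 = 0.70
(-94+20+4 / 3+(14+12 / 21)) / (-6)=610 / 63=9.68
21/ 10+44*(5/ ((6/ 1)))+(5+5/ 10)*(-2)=833/ 30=27.77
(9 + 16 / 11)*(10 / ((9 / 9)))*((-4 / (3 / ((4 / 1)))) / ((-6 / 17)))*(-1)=-156400 / 99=-1579.80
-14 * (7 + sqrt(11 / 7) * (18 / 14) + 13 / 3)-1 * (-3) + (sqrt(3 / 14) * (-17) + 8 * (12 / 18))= -451 / 3-18 * sqrt(77) / 7-17 * sqrt(42) / 14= -180.77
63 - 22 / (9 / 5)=457 / 9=50.78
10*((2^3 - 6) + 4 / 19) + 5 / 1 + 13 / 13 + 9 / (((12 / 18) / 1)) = 1581 / 38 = 41.61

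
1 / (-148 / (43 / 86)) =-1 / 296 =-0.00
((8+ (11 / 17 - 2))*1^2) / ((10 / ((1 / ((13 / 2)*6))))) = 0.02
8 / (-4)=-2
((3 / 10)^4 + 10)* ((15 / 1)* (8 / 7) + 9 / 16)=198460623 / 1120000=177.20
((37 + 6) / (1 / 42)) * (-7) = -12642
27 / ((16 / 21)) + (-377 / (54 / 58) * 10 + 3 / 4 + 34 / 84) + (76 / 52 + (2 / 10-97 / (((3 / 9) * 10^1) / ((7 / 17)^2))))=-228128809241 / 56805840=-4015.94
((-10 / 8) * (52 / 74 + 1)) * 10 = -21.28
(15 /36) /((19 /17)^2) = 1445 /4332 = 0.33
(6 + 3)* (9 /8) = 81 /8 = 10.12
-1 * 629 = -629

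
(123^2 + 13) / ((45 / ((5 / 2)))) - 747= 848 / 9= 94.22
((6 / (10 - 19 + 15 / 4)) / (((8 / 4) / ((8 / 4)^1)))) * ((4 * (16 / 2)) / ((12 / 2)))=-128 / 21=-6.10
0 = 0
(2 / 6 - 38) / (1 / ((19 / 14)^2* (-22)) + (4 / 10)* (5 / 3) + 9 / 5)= -2243615 / 145457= -15.42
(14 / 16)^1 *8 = 7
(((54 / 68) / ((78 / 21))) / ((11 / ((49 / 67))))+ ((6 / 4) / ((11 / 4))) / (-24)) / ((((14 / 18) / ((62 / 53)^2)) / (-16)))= 767477664 / 3202650451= 0.24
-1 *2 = -2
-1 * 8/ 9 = -8/ 9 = -0.89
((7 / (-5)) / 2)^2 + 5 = 549 / 100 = 5.49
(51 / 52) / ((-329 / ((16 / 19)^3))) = -52224 / 29335943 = -0.00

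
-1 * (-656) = 656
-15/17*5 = -75/17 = -4.41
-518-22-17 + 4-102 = -655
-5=-5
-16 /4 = -4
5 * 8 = 40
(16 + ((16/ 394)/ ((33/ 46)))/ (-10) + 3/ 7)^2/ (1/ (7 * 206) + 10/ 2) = 2876496879174014/ 53332737536925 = 53.93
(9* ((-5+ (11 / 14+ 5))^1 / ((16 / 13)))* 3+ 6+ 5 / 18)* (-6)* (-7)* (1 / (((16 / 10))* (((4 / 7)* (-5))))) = -216.04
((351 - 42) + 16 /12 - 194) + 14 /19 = 117.07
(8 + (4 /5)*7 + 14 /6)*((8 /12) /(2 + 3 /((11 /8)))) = 2629 /1035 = 2.54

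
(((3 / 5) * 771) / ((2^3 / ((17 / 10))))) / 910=39321 / 364000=0.11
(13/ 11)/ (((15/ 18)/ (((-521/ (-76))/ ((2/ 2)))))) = 9.72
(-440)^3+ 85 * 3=-85183745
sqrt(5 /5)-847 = -846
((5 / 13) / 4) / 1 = 0.10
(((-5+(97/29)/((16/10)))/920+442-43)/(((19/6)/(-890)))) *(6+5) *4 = -250120456245/50692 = -4934120.89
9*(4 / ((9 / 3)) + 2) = 30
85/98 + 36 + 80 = 11453/98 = 116.87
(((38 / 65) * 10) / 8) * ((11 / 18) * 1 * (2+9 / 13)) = 7315 / 6084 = 1.20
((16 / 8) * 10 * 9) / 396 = 5 / 11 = 0.45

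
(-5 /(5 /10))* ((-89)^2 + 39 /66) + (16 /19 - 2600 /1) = -17099349 /209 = -81815.07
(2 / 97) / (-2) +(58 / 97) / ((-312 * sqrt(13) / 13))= -1 / 97-29 * sqrt(13) / 15132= -0.02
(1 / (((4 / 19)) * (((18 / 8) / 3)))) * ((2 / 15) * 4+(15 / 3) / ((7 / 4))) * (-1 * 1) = -6764 / 315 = -21.47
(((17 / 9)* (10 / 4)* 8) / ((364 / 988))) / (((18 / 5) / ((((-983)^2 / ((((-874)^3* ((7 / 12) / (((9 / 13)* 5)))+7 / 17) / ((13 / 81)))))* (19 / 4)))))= -163819443256625 / 878413350931074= -0.19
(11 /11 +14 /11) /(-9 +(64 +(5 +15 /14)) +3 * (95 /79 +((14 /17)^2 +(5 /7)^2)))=55935950 /1679614761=0.03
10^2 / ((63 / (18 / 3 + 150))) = 5200 / 21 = 247.62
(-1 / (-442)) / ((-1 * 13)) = -1 / 5746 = -0.00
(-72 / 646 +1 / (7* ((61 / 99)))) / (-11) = -16605 / 1517131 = -0.01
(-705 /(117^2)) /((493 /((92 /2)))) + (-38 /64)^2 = 801021359 /2303548416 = 0.35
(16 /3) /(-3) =-16 /9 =-1.78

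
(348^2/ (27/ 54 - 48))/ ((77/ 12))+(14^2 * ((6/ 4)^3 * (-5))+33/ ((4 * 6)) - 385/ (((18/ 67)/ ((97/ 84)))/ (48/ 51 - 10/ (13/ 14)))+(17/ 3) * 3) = 1463960087893/ 116396280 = 12577.38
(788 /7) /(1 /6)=4728 /7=675.43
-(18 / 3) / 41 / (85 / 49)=-294 / 3485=-0.08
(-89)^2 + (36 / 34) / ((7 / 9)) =942761 / 119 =7922.36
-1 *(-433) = 433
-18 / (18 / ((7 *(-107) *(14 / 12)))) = 5243 / 6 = 873.83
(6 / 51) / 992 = 1 / 8432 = 0.00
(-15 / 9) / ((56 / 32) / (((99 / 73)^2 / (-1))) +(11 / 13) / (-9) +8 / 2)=-0.56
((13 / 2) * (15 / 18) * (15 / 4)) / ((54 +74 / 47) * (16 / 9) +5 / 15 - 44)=137475 / 373136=0.37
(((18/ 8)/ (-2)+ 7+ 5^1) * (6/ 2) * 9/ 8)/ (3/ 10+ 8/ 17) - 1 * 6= 174513/ 4192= 41.63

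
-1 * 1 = -1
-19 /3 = -6.33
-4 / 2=-2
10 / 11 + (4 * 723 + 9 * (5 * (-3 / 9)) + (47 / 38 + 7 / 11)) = 1203749 / 418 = 2879.78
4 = 4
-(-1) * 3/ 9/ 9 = 1/ 27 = 0.04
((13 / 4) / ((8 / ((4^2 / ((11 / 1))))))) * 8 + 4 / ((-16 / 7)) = 131 / 44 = 2.98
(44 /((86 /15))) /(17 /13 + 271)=143 /5074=0.03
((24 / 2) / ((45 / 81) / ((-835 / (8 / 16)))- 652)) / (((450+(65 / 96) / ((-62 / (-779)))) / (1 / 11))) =-0.00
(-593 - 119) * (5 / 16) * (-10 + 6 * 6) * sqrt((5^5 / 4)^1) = -161695.67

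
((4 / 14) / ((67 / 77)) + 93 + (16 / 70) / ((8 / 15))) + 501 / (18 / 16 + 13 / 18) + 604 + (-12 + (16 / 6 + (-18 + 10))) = 25440236 / 26733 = 951.64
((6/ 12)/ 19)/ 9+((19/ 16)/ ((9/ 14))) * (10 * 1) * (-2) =-6317/ 171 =-36.94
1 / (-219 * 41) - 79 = -79.00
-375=-375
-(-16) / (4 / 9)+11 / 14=515 / 14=36.79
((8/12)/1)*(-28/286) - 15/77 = -71/273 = -0.26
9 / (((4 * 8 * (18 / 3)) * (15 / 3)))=3 / 320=0.01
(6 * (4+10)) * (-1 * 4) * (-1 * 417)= 140112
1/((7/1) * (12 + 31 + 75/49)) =7/2182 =0.00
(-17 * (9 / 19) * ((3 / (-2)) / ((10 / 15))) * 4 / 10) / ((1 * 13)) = 1377 / 2470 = 0.56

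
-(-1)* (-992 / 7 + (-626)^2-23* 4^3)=2731836 / 7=390262.29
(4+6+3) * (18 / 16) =117 / 8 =14.62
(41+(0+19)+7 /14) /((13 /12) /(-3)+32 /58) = 63162 /199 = 317.40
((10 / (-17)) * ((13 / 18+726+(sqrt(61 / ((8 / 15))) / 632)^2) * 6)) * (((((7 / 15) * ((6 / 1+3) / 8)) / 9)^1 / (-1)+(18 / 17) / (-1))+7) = -250814534801611 / 16622429184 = -15088.92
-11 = -11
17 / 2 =8.50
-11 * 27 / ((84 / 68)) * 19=-31977 / 7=-4568.14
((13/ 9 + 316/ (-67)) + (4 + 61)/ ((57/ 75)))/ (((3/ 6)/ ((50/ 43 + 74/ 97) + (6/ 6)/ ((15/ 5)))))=1238999144/ 3333987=371.63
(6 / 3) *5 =10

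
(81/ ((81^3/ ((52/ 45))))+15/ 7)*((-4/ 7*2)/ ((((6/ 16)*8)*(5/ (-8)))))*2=566916992/ 217005075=2.61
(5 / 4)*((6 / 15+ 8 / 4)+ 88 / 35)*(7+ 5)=516 / 7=73.71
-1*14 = -14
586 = 586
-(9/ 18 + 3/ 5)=-11/ 10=-1.10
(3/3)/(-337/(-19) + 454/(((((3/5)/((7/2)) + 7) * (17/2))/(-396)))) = -81073/237674741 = -0.00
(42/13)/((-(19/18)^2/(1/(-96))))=567/18772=0.03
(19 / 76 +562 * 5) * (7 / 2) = 78687 / 8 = 9835.88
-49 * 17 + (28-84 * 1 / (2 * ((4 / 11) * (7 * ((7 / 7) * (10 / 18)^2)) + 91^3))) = -77214738361 / 95918923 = -805.00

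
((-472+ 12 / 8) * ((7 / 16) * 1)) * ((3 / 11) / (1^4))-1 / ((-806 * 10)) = -39818327 / 709280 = -56.14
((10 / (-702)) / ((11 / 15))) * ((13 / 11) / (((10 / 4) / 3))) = -10 / 363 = -0.03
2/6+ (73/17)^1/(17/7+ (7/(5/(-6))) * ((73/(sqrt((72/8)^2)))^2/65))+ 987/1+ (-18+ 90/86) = 793324178656/818135931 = 969.67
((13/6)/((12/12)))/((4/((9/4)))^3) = 0.39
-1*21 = -21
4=4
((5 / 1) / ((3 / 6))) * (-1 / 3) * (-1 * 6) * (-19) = -380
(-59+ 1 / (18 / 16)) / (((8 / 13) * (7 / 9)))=-6799 / 56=-121.41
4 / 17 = 0.24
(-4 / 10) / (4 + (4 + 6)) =-1 / 35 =-0.03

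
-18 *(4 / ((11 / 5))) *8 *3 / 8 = -1080 / 11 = -98.18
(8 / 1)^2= 64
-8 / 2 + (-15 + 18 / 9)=-17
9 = 9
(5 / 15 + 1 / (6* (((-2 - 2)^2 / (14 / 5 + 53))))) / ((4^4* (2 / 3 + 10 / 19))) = 8341 / 2785280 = 0.00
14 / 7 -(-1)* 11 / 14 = 39 / 14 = 2.79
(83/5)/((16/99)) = 8217/80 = 102.71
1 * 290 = 290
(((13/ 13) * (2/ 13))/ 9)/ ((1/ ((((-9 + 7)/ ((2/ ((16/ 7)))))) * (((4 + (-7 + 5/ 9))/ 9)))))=704/ 66339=0.01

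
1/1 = 1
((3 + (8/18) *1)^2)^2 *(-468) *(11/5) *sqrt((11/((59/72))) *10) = -2113016048 *sqrt(3245)/71685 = -1679120.47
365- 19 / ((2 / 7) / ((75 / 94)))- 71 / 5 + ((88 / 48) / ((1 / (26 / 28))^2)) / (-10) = 164480303 / 552720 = 297.58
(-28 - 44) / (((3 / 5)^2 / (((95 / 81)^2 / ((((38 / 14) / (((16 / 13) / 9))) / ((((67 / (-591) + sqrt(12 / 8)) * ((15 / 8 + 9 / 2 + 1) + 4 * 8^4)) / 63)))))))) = 128407510000 / 314081631 - 958265000 * sqrt(6) / 531441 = -4007.95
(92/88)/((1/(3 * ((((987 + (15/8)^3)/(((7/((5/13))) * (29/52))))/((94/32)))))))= 175508055/1679216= 104.52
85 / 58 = 1.47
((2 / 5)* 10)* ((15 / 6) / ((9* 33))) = 10 / 297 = 0.03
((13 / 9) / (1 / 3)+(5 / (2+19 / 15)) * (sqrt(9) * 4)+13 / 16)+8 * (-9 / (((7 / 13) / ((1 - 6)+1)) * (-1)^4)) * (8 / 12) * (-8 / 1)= -6653945 / 2352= -2829.06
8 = 8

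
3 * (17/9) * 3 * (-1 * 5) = -85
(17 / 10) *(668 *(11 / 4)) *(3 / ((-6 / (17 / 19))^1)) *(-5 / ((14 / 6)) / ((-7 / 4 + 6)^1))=93687 / 133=704.41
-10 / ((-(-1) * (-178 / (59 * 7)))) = 2065 / 89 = 23.20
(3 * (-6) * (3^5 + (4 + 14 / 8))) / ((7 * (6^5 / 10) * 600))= -199 / 145152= -0.00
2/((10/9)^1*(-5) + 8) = 9/11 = 0.82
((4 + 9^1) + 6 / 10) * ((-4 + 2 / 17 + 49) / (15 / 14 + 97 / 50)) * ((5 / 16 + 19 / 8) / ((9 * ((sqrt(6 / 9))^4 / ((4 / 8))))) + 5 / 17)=36804495 / 286688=128.38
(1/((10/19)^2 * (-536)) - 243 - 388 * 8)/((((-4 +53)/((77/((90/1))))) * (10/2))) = -1973395171/168840000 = -11.69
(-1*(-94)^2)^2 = 78074896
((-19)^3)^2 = 47045881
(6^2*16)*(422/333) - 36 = 693.95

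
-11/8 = -1.38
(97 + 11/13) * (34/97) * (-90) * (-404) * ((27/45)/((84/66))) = 5189241024/8827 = 587882.75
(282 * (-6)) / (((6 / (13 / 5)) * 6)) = -611 / 5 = -122.20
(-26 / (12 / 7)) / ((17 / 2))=-91 / 51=-1.78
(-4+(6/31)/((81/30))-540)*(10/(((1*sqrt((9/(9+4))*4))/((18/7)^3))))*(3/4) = -122922360*sqrt(13)/10633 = -41681.83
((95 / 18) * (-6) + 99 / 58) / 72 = -5213 / 12528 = -0.42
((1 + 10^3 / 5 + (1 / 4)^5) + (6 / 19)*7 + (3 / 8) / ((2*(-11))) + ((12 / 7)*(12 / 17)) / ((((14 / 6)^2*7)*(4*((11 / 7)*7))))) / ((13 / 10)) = 682696027865 / 4367745536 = 156.30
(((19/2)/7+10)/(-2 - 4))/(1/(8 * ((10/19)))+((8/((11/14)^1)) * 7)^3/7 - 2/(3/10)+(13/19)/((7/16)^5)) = -193086067020/5279703524568871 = -0.00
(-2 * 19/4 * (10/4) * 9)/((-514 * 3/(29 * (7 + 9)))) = 16530/257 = 64.32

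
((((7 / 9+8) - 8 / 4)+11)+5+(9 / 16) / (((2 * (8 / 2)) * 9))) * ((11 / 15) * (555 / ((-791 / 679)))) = -1036284271 / 130176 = -7960.64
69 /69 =1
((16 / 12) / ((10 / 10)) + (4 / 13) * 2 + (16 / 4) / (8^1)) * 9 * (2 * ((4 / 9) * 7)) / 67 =5348 / 2613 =2.05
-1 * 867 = -867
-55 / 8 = -6.88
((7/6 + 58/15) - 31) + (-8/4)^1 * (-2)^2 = -1019/30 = -33.97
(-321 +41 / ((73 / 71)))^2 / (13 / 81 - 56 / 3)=-34113351204 / 7988171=-4270.48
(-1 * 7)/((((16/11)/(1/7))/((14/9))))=-77/72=-1.07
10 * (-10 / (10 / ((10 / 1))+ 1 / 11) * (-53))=14575 / 3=4858.33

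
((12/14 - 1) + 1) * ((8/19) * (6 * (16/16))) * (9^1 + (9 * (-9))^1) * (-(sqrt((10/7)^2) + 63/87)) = 476928/1421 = 335.63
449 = 449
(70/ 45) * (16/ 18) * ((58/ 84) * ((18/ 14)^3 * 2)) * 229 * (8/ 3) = 850048/ 343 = 2478.27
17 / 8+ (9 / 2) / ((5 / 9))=409 / 40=10.22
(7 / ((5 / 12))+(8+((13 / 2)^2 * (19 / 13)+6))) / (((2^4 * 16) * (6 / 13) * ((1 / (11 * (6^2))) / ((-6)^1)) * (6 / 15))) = -2382237 / 512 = -4652.81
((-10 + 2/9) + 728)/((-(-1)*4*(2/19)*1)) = 15352/9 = 1705.78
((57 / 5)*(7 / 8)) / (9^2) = 133 / 1080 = 0.12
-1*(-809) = 809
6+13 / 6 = 49 / 6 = 8.17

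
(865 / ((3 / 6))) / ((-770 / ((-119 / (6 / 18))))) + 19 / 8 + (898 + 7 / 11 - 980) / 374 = 804.25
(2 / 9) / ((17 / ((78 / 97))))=52 / 4947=0.01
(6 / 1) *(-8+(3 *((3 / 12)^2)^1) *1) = -375 / 8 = -46.88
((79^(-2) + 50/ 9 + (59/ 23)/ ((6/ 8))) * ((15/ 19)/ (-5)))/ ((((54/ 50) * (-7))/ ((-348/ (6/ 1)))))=-884956750/ 81388881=-10.87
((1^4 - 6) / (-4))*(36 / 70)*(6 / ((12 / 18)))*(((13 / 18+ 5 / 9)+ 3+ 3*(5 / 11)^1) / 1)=10053 / 308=32.64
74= 74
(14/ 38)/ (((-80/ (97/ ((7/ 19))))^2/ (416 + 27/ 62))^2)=404787017306408486419/ 54005432320000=7495301.86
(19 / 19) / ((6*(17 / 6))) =1 / 17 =0.06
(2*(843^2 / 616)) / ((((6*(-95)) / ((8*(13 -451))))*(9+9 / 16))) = 184452896 / 124355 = 1483.28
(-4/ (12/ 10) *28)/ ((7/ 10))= -400/ 3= -133.33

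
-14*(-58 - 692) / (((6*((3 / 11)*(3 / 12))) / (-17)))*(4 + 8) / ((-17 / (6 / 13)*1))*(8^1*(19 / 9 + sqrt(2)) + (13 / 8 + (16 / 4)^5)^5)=161324975031619658463.07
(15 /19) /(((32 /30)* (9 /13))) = 325 /304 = 1.07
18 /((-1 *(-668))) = 9 /334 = 0.03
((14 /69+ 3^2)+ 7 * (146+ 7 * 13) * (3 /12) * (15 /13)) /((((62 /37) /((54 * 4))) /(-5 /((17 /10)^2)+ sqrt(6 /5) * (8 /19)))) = -291389152500 /2678741+ 932445288 * sqrt(30) /176111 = -79778.43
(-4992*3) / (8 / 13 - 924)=48672 / 3001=16.22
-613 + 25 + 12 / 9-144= -2192 / 3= -730.67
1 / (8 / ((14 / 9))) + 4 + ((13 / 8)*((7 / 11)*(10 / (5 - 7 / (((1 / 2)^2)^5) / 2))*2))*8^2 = 1806853 / 472428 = 3.82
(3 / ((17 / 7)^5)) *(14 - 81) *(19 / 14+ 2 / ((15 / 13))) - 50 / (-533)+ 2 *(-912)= -13858672866979 / 7567837810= -1831.26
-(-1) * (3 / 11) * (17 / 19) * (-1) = -51 / 209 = -0.24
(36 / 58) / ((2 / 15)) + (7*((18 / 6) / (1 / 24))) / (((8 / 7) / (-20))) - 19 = -256196 / 29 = -8834.34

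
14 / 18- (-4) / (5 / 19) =719 / 45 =15.98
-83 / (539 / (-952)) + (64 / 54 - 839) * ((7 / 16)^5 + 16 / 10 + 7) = -25694950736057 / 3633315840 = -7072.04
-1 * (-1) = 1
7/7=1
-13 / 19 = -0.68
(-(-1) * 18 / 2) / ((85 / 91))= 819 / 85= 9.64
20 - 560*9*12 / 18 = -3340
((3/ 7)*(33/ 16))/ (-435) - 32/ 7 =-74273/ 16240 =-4.57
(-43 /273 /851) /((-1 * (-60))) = -43 /13939380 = -0.00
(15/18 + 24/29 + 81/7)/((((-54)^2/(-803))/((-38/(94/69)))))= 5655632587/55643112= 101.64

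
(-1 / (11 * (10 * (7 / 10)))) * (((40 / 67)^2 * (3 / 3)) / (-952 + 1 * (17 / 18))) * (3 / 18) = 4800 / 5917233707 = 0.00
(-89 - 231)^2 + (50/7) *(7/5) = 102410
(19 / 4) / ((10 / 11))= 209 / 40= 5.22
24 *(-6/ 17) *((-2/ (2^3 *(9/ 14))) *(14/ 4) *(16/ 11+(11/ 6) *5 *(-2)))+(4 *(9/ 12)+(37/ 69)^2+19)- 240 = -367086887/ 890307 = -412.31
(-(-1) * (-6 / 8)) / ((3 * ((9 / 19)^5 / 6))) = -2476099 / 39366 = -62.90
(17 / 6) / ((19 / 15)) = 85 / 38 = 2.24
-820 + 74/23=-18786/23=-816.78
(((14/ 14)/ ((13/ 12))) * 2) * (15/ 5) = 72/ 13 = 5.54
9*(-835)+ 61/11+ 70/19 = -1568706/209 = -7505.77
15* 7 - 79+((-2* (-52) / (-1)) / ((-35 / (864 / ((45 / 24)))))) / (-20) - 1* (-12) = -30.46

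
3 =3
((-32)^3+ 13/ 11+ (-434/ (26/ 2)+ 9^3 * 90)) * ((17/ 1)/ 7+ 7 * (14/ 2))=1689048360/ 1001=1687361.00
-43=-43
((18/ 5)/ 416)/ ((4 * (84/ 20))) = 3/ 5824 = 0.00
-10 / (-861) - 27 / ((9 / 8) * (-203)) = 3242 / 24969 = 0.13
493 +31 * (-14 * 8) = -2979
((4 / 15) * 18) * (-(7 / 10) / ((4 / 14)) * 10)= -588 / 5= -117.60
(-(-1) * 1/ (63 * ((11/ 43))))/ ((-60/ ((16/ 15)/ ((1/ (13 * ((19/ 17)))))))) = -42484/ 2650725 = -0.02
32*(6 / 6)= 32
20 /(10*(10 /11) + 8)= 55 /47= 1.17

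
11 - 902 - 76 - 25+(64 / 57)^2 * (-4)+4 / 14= -22669246 / 22743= -996.76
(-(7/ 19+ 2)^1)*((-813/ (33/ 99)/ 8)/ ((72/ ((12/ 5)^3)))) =65853/ 475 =138.64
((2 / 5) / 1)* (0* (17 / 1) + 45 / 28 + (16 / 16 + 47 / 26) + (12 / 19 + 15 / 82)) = 1482811 / 708890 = 2.09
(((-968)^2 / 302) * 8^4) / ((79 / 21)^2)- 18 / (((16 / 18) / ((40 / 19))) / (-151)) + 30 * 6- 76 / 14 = 113385309576964 / 125338003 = 904636.32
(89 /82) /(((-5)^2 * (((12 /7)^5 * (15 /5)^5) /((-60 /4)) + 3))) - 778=-6348751983083 /8160347670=-778.00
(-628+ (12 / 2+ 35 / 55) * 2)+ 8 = -6674 / 11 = -606.73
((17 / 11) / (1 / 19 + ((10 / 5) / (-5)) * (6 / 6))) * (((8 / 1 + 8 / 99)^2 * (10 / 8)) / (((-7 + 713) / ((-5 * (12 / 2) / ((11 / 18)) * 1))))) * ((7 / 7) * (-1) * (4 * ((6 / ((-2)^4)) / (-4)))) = 1615000000 / 170553009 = 9.47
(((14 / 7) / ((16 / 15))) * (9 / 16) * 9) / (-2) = -1215 / 256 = -4.75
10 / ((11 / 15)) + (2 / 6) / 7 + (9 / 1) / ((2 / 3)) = 12559 / 462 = 27.18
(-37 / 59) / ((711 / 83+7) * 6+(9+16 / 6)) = -9213 / 1543499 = -0.01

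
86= 86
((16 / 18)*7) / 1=56 / 9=6.22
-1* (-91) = 91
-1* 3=-3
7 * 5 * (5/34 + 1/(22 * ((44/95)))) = 141225/16456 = 8.58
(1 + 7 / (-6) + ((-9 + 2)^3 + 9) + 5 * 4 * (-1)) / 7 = -2125 / 42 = -50.60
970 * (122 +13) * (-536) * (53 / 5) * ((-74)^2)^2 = -22310178069899520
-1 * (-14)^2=-196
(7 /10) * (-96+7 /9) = -5999 /90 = -66.66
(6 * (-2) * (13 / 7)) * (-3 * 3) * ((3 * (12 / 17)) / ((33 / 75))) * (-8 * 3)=-30326400 / 1309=-23167.61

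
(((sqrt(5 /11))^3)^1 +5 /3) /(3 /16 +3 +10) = 0.15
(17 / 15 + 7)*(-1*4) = -488 / 15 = -32.53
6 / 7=0.86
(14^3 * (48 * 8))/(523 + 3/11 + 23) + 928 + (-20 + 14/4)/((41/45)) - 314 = 414683853/164246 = 2524.77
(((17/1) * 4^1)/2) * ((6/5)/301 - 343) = -17551106/1505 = -11661.86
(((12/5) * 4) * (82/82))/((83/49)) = 2352/415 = 5.67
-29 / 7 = -4.14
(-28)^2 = 784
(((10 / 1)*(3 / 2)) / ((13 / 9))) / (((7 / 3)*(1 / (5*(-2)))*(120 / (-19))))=2565 / 364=7.05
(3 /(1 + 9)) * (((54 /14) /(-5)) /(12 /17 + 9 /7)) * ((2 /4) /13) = -459 /102700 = -0.00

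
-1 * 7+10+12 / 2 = 9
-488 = -488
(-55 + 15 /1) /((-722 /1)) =20 /361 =0.06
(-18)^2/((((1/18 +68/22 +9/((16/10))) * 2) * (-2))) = -9.23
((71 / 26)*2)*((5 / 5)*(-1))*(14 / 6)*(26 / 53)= -994 / 159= -6.25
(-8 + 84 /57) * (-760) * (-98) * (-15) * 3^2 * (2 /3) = 43747200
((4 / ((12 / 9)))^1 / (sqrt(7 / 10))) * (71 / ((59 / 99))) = 21087 * sqrt(70) / 413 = 427.18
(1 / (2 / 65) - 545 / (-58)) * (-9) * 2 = -21870 / 29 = -754.14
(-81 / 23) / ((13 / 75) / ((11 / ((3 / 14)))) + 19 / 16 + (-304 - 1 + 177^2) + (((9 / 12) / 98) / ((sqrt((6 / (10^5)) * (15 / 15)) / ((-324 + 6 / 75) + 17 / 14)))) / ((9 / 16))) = -17171740973199027600 / 151226055915012143911829 - 81002407812480000 * sqrt(15) / 151226055915012143911829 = -0.00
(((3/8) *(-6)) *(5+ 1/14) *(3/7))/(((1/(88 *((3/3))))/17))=-358479/49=-7315.90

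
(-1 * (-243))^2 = 59049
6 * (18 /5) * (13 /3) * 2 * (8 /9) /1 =832 /5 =166.40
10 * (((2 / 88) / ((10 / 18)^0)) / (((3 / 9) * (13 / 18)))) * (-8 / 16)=-135 / 286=-0.47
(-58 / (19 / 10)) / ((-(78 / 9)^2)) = 1305 / 3211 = 0.41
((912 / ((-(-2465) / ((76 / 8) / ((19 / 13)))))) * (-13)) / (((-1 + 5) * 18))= -3211 / 7395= -0.43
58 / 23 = 2.52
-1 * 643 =-643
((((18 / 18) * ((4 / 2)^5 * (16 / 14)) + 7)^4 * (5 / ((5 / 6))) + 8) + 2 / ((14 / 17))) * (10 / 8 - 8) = -1401892077303 / 9604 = -145969604.05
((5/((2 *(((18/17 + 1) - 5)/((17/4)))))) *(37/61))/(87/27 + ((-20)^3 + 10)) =96237/350779280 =0.00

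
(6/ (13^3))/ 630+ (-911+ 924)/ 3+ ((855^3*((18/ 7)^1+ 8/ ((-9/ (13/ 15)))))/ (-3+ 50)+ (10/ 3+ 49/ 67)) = 17398844328312619/ 726427065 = 23951261.13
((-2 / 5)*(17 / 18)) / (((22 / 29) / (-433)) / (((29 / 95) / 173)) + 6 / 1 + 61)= -6190601 / 1081650645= -0.01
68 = 68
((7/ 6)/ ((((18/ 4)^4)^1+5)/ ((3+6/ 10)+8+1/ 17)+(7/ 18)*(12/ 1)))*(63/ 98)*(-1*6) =-214056/ 1915439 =-0.11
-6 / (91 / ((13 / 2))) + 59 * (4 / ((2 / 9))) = 1061.57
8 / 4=2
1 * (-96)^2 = 9216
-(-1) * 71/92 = 71/92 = 0.77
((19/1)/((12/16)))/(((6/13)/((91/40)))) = 22477/180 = 124.87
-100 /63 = -1.59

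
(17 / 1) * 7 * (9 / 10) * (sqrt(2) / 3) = 357 * sqrt(2) / 10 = 50.49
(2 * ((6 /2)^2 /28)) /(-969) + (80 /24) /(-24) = -11359 /81396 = -0.14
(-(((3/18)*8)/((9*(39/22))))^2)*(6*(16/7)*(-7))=247808/369603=0.67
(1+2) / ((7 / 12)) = 36 / 7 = 5.14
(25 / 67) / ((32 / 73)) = 0.85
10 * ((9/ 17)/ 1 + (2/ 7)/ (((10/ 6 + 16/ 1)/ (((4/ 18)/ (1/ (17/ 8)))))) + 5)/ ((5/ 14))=155.04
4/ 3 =1.33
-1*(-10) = 10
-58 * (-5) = 290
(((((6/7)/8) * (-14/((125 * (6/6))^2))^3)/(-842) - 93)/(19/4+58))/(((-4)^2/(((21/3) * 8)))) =-2090995788574216692/403102874755859375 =-5.19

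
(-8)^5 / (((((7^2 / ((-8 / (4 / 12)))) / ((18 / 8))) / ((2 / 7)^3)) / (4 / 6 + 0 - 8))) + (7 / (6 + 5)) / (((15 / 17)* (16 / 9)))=-91345941021 / 14790160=-6176.13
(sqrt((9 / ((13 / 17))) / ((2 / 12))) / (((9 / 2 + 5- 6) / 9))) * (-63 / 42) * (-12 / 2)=486 * sqrt(1326) / 91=194.48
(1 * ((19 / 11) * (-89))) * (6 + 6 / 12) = -21983 / 22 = -999.23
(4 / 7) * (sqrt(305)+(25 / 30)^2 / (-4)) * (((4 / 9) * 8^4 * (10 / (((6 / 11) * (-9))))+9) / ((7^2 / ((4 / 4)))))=-745.93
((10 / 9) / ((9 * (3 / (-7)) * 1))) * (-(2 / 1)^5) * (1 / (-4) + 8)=17360 / 243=71.44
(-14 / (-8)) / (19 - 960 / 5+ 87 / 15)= -35 / 3344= -0.01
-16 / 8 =-2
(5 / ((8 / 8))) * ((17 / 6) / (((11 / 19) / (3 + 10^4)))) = 244770.38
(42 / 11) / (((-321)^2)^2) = 14 / 38930641497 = 0.00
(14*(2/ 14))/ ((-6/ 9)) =-3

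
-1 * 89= -89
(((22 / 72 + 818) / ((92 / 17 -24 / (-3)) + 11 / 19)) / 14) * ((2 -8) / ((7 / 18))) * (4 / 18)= -9515257 / 664293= -14.32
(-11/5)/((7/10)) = -22/7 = -3.14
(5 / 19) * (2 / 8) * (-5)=-25 / 76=-0.33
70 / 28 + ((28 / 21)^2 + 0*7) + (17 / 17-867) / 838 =24469 / 7542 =3.24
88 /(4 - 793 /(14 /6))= -616 /2351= -0.26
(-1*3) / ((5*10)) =-3 / 50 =-0.06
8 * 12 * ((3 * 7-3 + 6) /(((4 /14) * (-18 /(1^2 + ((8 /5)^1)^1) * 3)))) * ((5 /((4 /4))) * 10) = -58240 /3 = -19413.33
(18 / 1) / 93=6 / 31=0.19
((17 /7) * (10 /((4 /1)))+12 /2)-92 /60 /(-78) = 49513 /4095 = 12.09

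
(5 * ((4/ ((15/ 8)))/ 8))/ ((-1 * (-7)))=4/ 21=0.19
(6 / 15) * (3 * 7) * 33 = 1386 / 5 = 277.20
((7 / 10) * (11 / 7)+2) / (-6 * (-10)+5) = 31 / 650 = 0.05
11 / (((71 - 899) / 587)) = -6457 / 828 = -7.80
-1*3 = -3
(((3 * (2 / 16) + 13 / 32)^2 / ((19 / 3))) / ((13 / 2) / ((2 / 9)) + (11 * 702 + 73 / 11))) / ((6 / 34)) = 116875 / 1660311808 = 0.00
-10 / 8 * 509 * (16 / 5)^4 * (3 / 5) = -25018368 / 625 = -40029.39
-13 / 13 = -1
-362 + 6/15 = -1808/5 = -361.60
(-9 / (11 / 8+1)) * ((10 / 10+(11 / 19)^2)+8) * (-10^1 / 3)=808800 / 6859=117.92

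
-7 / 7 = -1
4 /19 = 0.21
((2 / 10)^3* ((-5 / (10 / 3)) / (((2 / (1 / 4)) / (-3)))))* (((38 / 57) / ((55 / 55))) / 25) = 3 / 25000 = 0.00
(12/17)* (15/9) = 20/17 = 1.18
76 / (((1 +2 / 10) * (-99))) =-190 / 297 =-0.64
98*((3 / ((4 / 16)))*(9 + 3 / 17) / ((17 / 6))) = 1100736 / 289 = 3808.78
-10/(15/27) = -18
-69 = -69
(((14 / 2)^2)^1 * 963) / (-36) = -5243 / 4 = -1310.75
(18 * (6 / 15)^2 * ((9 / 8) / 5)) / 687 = 27 / 28625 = 0.00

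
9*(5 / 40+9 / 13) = 765 / 104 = 7.36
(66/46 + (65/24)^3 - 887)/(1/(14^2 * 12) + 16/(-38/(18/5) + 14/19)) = 984572315489/1852817184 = 531.39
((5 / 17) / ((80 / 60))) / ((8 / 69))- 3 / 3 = 491 / 544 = 0.90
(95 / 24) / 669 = 95 / 16056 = 0.01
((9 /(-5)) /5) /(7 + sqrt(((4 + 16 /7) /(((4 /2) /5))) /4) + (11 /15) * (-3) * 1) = -3024 /33445 + 9 * sqrt(770) /6689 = -0.05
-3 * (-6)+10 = 28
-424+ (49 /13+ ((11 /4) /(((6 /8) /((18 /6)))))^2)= -3890 /13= -299.23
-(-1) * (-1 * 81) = -81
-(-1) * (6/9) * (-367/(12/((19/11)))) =-6973/198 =-35.22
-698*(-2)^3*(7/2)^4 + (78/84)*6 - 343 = 5863281/7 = 837611.57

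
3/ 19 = 0.16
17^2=289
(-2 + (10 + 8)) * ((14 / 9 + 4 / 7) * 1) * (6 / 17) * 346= 1483648 / 357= 4155.88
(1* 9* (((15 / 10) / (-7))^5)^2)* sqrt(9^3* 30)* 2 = 0.00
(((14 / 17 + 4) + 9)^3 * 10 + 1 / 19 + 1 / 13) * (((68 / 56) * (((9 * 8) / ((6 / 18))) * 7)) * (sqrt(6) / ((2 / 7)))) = 12116982200148 * sqrt(6) / 71383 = 415791205.37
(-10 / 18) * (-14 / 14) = 5 / 9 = 0.56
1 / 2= 0.50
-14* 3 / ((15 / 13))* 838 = -152516 / 5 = -30503.20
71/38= 1.87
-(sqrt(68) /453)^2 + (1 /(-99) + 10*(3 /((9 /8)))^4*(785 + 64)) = 2907320781833 /6771897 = 429321.47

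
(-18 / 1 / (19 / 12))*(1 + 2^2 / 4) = -432 / 19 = -22.74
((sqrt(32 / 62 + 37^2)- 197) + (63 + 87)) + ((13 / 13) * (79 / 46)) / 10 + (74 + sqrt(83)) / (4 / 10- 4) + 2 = -270689 / 4140- 5 * sqrt(83) / 18 + sqrt(1316105) / 31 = -30.91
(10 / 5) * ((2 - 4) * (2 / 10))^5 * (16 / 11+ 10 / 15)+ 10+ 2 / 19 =3942976 / 391875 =10.06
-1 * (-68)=68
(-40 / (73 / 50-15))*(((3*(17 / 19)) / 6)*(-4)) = -68000 / 12863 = -5.29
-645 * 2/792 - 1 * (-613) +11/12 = 40411/66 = 612.29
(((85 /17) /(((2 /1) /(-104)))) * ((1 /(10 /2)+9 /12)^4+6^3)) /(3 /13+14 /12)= -17587992747 /436000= -40339.43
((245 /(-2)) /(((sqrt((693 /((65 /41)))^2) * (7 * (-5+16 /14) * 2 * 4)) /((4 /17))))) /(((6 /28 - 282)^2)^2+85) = 4369820 /90250531570552749957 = 0.00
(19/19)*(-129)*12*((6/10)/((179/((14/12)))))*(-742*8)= 35934.36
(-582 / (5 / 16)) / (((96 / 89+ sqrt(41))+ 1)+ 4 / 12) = 1601179776 / 12540565 - 663843168 * sqrt(41) / 12540565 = -211.27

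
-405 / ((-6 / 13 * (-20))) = -351 / 8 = -43.88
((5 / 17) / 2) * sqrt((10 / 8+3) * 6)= 0.74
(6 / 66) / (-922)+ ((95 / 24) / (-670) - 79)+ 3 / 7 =-8970270499 / 114158352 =-78.58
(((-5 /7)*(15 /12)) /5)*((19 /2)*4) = -95 /14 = -6.79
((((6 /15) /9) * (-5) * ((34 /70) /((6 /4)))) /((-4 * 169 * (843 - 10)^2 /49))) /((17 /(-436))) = -436 /2261582505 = -0.00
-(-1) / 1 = 1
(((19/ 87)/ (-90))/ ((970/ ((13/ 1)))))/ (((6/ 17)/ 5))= -4199/ 9114120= -0.00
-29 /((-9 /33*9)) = 319 /27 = 11.81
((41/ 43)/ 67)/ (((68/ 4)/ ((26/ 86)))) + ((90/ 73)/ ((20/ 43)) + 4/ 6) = 3060267437/ 922432818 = 3.32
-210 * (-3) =630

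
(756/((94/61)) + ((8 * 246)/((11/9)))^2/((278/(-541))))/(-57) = 1329342376014/15019367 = 88508.55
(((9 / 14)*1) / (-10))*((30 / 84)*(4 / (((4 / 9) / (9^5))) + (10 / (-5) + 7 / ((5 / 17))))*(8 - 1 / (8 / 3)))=-729432693 / 7840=-93039.88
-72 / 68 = -18 / 17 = -1.06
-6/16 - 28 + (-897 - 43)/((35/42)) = -9251/8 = -1156.38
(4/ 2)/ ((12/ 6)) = 1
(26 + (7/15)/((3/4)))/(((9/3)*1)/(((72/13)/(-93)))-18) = -9584/24615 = -0.39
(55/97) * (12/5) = 132/97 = 1.36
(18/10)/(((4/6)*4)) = 27/40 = 0.68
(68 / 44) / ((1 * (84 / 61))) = 1037 / 924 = 1.12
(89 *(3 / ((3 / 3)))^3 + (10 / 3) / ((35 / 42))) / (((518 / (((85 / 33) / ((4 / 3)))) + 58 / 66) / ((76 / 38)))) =13503270 / 754601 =17.89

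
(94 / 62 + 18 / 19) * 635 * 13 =11978005 / 589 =20336.17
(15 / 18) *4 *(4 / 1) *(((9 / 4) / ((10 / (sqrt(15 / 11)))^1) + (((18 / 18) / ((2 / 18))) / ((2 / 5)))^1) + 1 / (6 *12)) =3 *sqrt(165) / 11 + 8105 / 27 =303.69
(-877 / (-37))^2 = 769129 / 1369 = 561.82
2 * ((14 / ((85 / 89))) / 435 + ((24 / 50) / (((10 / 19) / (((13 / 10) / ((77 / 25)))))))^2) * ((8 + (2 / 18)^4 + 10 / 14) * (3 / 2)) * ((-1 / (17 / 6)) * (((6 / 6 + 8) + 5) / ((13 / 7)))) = -1595755700983888 / 126139586698125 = -12.65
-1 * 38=-38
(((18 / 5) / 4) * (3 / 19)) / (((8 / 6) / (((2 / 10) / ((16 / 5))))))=81 / 12160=0.01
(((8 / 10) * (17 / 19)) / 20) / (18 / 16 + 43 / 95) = 136 / 5995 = 0.02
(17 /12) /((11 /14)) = 119 /66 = 1.80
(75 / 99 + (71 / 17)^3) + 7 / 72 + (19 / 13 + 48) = 6230265697 / 50584248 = 123.17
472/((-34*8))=-59/34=-1.74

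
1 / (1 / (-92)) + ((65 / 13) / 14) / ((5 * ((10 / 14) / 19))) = -901 / 10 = -90.10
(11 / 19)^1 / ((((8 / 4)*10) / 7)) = 77 / 380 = 0.20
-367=-367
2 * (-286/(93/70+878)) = -0.65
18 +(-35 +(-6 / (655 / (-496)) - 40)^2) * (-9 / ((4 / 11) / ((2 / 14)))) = -51693263199 / 12012700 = -4303.22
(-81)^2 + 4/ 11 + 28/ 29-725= 1862108/ 319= 5837.33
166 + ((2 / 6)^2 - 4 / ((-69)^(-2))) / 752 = 952093 / 6768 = 140.68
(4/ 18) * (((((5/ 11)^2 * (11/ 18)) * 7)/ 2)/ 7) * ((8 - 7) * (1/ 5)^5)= 1/ 222750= 0.00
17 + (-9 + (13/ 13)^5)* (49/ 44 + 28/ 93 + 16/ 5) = -101879/ 5115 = -19.92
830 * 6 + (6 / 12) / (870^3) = 6558689880001 / 1317006000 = 4980.00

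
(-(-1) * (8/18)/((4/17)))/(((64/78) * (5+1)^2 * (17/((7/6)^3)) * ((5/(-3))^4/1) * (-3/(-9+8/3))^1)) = 84721/51840000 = 0.00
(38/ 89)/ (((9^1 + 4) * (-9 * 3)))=-38/ 31239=-0.00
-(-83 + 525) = -442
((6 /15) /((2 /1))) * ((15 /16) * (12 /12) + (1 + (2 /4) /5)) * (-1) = -163 /400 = -0.41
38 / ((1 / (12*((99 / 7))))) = 45144 / 7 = 6449.14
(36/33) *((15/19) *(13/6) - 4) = -522/209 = -2.50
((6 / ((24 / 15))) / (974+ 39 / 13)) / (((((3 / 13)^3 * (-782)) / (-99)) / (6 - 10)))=-0.16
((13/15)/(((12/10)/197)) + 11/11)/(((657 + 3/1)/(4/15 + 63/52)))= 2973587/9266400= 0.32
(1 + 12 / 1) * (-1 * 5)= -65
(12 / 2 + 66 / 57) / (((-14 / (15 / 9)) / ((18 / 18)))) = -340 / 399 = -0.85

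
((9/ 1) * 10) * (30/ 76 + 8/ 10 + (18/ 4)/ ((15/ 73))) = 39492/ 19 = 2078.53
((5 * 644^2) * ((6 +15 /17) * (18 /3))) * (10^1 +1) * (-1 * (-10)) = 160129569600 /17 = 9419386447.06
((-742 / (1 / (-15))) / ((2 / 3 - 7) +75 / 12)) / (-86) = 66780 / 43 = 1553.02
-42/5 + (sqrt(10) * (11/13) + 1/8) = -331/40 + 11 * sqrt(10)/13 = -5.60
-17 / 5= -3.40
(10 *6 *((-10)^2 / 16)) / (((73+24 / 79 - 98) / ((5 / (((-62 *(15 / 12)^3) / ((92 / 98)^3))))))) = 3690981120 / 7115529169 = 0.52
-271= -271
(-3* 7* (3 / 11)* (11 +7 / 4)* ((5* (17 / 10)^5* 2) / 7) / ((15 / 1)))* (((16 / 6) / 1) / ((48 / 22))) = -24137569 / 200000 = -120.69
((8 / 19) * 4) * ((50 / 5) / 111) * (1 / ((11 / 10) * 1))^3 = 0.11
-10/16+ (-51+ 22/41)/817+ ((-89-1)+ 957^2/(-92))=-61915331077/6163448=-10045.57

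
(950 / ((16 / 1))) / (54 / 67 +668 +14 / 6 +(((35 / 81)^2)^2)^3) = 2538567050921467626401463825 / 28694437556934258206512803104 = 0.09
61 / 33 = 1.85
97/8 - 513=-4007/8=-500.88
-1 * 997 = -997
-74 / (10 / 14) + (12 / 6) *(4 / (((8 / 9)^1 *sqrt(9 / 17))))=-518 / 5 + 3 *sqrt(17)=-91.23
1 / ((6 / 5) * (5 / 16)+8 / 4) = 8 / 19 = 0.42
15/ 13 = 1.15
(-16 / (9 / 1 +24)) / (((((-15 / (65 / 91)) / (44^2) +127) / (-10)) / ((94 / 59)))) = 2647040 / 43515627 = 0.06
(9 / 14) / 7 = 9 / 98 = 0.09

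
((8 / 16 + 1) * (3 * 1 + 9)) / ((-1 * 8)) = -9 / 4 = -2.25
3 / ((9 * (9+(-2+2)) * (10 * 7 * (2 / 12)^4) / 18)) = 432 / 35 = 12.34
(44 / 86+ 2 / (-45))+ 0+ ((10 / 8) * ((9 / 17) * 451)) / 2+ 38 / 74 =150.21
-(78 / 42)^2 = -3.45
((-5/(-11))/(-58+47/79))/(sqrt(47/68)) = -0.01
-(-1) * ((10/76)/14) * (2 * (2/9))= 5/1197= 0.00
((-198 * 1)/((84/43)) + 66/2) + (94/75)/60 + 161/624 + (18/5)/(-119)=-1896549103/27846000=-68.11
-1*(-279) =279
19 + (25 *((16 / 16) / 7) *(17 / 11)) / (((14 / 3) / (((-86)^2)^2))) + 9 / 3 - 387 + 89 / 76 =2650239631311 / 40964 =64696797.95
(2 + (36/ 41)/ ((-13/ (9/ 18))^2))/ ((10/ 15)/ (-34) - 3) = -0.66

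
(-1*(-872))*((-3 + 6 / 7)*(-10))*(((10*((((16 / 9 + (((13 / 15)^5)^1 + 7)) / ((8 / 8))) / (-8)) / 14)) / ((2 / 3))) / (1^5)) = -109574866 / 4725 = -23190.45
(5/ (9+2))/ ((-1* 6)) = -5/ 66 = -0.08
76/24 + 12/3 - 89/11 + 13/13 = 5/66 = 0.08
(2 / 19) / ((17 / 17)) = 2 / 19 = 0.11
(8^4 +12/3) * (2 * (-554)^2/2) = 1258355600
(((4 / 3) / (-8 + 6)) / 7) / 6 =-0.02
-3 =-3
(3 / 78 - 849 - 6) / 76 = -22229 / 1976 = -11.25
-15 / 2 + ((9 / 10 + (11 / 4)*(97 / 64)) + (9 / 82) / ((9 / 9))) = -121873 / 52480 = -2.32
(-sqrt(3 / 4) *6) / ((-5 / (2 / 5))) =6 *sqrt(3) / 25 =0.42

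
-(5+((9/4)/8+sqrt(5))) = -169/32-sqrt(5) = -7.52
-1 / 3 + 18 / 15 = 13 / 15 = 0.87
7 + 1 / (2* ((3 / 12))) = 9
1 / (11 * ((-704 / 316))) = -79 / 1936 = -0.04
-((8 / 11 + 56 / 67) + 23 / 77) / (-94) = 0.02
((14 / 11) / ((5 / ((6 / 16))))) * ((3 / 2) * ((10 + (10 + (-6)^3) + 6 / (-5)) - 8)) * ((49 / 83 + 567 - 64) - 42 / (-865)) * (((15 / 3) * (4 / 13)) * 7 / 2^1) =-4090151923074 / 51333425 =-79678.14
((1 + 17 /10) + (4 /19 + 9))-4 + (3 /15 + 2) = 1921 /190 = 10.11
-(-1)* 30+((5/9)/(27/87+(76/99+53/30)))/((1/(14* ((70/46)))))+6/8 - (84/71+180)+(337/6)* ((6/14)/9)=-4826169003935/33608923236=-143.60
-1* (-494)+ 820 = 1314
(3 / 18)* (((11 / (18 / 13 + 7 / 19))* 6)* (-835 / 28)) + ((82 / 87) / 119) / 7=-23487657311 / 125519772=-187.12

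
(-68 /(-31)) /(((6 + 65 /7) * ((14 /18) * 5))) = 612 /16585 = 0.04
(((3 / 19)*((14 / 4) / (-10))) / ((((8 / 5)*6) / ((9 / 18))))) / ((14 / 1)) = -1 / 4864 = -0.00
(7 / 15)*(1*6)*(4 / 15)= 56 / 75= 0.75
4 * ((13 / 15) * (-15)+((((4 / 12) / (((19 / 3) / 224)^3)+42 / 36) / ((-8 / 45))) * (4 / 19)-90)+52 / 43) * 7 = -2756472364611 / 5603803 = -491893.16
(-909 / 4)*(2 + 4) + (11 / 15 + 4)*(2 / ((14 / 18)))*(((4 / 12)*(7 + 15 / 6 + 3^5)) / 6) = -25048 / 21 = -1192.76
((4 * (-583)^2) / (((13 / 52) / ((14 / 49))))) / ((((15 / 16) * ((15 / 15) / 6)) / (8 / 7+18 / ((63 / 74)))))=54295228416 / 245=221613177.21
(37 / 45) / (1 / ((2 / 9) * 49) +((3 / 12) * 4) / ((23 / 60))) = 83398 / 273915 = 0.30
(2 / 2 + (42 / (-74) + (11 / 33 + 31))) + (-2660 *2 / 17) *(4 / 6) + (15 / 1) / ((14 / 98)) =-45201 / 629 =-71.86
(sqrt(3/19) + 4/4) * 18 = 18 * sqrt(57)/19 + 18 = 25.15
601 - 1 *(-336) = 937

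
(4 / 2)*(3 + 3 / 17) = 108 / 17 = 6.35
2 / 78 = 1 / 39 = 0.03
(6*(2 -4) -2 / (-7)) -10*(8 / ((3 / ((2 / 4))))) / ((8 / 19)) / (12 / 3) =-1649 / 84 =-19.63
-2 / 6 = -1 / 3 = -0.33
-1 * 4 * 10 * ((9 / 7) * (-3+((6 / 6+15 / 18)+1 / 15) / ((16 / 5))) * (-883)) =-437085 / 4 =-109271.25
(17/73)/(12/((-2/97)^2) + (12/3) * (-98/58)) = 0.00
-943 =-943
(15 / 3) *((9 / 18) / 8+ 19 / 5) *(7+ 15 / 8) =21939 / 128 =171.40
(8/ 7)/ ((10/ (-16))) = -64/ 35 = -1.83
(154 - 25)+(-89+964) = 1004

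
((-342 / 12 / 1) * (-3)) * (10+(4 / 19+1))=1917 / 2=958.50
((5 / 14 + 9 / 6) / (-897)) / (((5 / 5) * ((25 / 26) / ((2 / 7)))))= -52 / 84525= -0.00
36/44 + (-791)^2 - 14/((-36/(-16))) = 61941884/99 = 625675.60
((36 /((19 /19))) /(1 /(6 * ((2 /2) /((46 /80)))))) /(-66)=-1440 /253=-5.69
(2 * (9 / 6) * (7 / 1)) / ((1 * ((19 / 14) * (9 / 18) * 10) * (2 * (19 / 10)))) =294 / 361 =0.81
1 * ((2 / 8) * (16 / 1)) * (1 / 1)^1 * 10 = 40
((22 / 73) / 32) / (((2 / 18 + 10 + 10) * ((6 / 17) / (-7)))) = -3927 / 422816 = -0.01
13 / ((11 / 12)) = 156 / 11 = 14.18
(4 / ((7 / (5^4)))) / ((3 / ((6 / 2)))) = 2500 / 7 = 357.14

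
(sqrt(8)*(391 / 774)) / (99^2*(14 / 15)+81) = 1955*sqrt(2) / 17857341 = 0.00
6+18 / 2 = 15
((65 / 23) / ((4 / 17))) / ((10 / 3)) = 663 / 184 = 3.60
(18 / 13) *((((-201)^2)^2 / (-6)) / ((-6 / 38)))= 31012575219 / 13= 2385582709.15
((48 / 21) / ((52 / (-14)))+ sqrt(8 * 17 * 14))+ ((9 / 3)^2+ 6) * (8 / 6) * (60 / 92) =3716 / 299+ 4 * sqrt(119) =56.06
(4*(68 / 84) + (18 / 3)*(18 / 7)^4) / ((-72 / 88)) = -21041812 / 64827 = -324.58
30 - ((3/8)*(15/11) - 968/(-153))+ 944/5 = 14269271/67320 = 211.96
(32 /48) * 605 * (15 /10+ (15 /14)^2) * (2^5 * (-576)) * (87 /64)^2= -7129884465 /196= -36376961.56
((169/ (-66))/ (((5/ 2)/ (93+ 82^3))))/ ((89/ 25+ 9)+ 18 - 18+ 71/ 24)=-3727876360/ 102421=-36397.58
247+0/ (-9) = 247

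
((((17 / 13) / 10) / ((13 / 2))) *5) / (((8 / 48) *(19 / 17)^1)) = 1734 / 3211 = 0.54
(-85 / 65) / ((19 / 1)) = -17 / 247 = -0.07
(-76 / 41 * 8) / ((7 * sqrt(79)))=-608 * sqrt(79) / 22673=-0.24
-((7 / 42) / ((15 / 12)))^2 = -4 / 225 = -0.02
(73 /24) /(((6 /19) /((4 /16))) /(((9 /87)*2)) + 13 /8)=1387 /3525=0.39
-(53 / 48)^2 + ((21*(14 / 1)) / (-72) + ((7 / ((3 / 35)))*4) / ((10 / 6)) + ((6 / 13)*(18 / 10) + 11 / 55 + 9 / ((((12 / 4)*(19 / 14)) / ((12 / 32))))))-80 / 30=540322117 / 2845440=189.89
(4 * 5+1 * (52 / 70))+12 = 1146 / 35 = 32.74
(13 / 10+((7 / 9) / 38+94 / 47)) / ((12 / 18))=2839 / 570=4.98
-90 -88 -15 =-193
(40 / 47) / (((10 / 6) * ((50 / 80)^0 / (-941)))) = -22584 / 47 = -480.51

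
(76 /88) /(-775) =-19 /17050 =-0.00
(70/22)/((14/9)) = 45/22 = 2.05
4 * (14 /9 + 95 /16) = 1079 /36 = 29.97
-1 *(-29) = 29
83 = 83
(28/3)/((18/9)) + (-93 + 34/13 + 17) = -2680/39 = -68.72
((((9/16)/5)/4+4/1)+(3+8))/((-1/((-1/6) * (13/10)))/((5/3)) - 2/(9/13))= -80379/640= -125.59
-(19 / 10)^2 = -361 / 100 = -3.61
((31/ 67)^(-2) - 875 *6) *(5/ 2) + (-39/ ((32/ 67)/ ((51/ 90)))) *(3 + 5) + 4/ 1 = -13479.50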